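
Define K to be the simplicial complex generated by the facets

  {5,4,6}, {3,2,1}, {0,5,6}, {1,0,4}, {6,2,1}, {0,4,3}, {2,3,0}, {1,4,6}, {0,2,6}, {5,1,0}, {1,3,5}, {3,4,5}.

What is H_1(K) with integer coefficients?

Fix the vertex order 0 < 1 < 2 < 3 < 4 < 5 < 6 and write every simplex with vertices in increasing order. Then dim K = 2 and the simplices of K are:

  0-simplices (7): [0], [1], [2], [3], [4], [5], [6]
  1-simplices (18): [0,1], [0,2], [0,3], [0,4], [0,5], [0,6], [1,2], [1,3], [1,4], [1,5], [1,6], [2,3], [2,6], [3,4], [3,5], [4,5], [4,6], [5,6]
  2-simplices (12): [0,1,4], [0,1,5], [0,2,3], [0,2,6], [0,3,4], [0,5,6], [1,2,3], [1,2,6], [1,3,5], [1,4,6], [3,4,5], [4,5,6]

so the chain groups are C_0 ≅ Z^7, C_1 ≅ Z^18, C_2 ≅ Z^12.

The boundary map ∂_1: C_1 → C_0 sends each edge [p,q] (with p < q) to q − p. For instance
  ∂[1,6] = [6] − [1].
This gives a 7×18 integer matrix of rank 6; reducing to Smith normal form yields diagonal entries (1,1,1,1,1,1).

Boundary ∂_2: C_2 → C_1 maps a triangle to the signed sum of its edges. For instance
  ∂[3,4,5] = [4,5] − [3,5] + [3,4],
  ∂[4,5,6] = [5,6] − [4,6] + [4,5].
The 18×12 boundary matrix has rank 12 and Smith normal form diag(1,1,1,1,1,1,1,1,1,1,1,2).

Reading off H_k = ker ∂_k / im ∂_{k+1}:

  H_1: rank ker ∂_1 − rank ∂_2 = (18 − 6) − 12 = 0, and ∂_2 has invariant factor 2 > 1, so H_1 ≅ Z/2.

H_1 ≅ Z/2.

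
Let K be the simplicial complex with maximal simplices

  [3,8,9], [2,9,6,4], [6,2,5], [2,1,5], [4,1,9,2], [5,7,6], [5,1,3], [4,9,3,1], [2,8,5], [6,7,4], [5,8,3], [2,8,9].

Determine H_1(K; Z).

H_1 = 0.

Take the total order 1 < 2 < 3 < 4 < 5 < 6 < 7 < 8 < 9 on the vertex set. Then K (dimension 3) consists of the simplices:

  0-simplices (9): [1], [2], [3], [4], [5], [6], [7], [8], [9]
  1-simplices (23): [1,2], [1,3], [1,4], [1,5], [1,9], [2,4], [2,5], [2,6], [2,8], [2,9], [3,4], [3,5], [3,8], [3,9], [4,6], [4,7], [4,9], [5,6], [5,7], [5,8], [6,7], [6,9], [8,9]
  2-simplices (19): (19 of them)
  3-simplices (3): [1,2,4,9], [1,3,4,9], [2,4,6,9]

Hence C_0 ≅ Z^9, C_1 ≅ Z^23, C_2 ≅ Z^19, C_3 ≅ Z^3.

The boundary map ∂_1: C_1 → C_0 maps an edge to its endpoints' difference, ∂[p,q] = q − p. For instance
  ∂[3,4] = [4] − [3].
The 9×23 boundary matrix has rank 8 and Smith normal form diag(1,1,1,1,1,1,1,1).

The boundary map ∂_2: C_2 → C_1 maps a triangle to the signed sum of its edges. For instance
  ∂[1,3,5] = [3,5] − [1,5] + [1,3],
  ∂[1,2,5] = [2,5] − [1,5] + [1,2].
As a 23×19 matrix over Z this has rank 15, with invariant factors (1,1,1,1,1,1,1,1,1,1,1,1,1,1,1).

The boundary map ∂_3: C_3 → C_2 sends each 3-simplex σ to the alternating sum Σ_i (−1)^i (σ with its i-th vertex removed). For instance
  ∂[1,2,4,9] = [2,4,9] − [1,4,9] + [1,2,9] − [1,2,4],
  ∂[2,4,6,9] = [4,6,9] − [2,6,9] + [2,4,9] − [2,4,6].
This gives a 19×3 integer matrix of rank 3; reducing to Smith normal form yields diagonal entries (1,1,1).

Reading off H_k = ker ∂_k / im ∂_{k+1}:

  H_1: rank ker ∂_1 − rank ∂_2 = (23 − 8) − 15 = 0, and the invariant factors of ∂_2 are all 1, so H_1 ≅ 0.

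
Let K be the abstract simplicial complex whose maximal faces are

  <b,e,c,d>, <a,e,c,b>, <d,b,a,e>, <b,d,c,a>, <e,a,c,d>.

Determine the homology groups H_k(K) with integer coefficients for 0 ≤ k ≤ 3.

H_0 = Z,  H_1 = 0,  H_2 = 0,  H_3 = Z.

Order the vertices as a < b < c < d < e. Listing each simplex with vertices in this order, K has dimension 3 with simplices:

  0-simplices (5): a, b, c, d, e
  1-simplices (10): ab, ac, ad, ae, bc, bd, be, cd, ce, de
  2-simplices (10): abc, abd, abe, acd, ace, ade, bcd, bce, bde, cde
  3-simplices (5): abcd, abce, abde, acde, bcde

Hence C_0 ≅ Z^5, C_1 ≅ Z^10, C_2 ≅ Z^10, C_3 ≅ Z^5.

The boundary map ∂_1: C_1 → C_0 sends each edge [p,q] (with p < q) to q − p. For instance
  ∂ad = d − a.
As a 5×10 matrix over Z this has rank 4, with invariant factors (1,1,1,1).

∂_2: C_2 → C_1 maps a triangle to the signed sum of its edges. For instance
  ∂cde = de − ce + cd,
  ∂ace = ce − ae + ac.
The resulting 10×10 matrix has rank 6, and its Smith normal form has invariant factors (1,1,1,1,1,1).

Boundary ∂_3: C_3 → C_2 sends each 3-simplex σ to the alternating sum Σ_i (−1)^i (σ with its i-th vertex removed). For instance
  ∂abce = bce − ace + abe − abc,
  ∂abcd = bcd − acd + abd − abc.
The resulting 10×5 matrix has rank 4, and its Smith normal form has invariant factors (1,1,1,1).

From H_k ≅ ker(∂_k) / im(∂_{k+1}) we obtain:

  H_0: rank C_0 − rank ∂_1 = 5 − 4 = 1, and the invariant factors of ∂_1 are all 1, so H_0 = Z.
  H_1: rank ker ∂_1 − rank ∂_2 = (10 − 4) − 6 = 0, and the invariant factors of ∂_2 are all 1, so H_1 = 0.
  H_2: rank ker ∂_2 − rank ∂_3 = (10 − 6) − 4 = 0, and the invariant factors of ∂_3 are all 1, so H_2 = 0.
  H_3: rank ker ∂_3 − rank ∂_4 = (5 − 4) − 0 = 1, and there is no ∂_4, so H_3 = Z.

(K is a triangulation of the 3-sphere S^3.)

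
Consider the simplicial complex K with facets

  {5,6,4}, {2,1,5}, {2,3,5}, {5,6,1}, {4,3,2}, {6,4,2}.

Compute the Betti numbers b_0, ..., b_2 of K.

Order the vertices as 1 < 2 < 3 < 4 < 5 < 6. Listing each simplex with vertices in this order, K has dimension 2 with simplices:

  0-simplices (6): [1], [2], [3], [4], [5], [6]
  1-simplices (12): [1,2], [1,5], [1,6], [2,3], [2,4], [2,5], [2,6], [3,4], [3,5], [4,5], [4,6], [5,6]
  2-simplices (6): [1,2,5], [1,5,6], [2,3,4], [2,3,5], [2,4,6], [4,5,6]

so the chain groups are C_0 ≅ Z^6, C_1 ≅ Z^12, C_2 ≅ Z^6.

The boundary map ∂_1: C_1 → C_0 maps an edge to its endpoints' difference, ∂[p,q] = q − p. For instance
  ∂[3,5] = [5] − [3].
This gives a 6×12 integer matrix of rank 5; reducing to Smith normal form yields diagonal entries (1,1,1,1,1).

∂_2: C_2 → C_1 maps a triangle to the signed sum of its edges. For instance
  ∂[2,4,6] = [4,6] − [2,6] + [2,4],
  ∂[2,3,4] = [3,4] − [2,4] + [2,3].
As a 12×6 matrix over Z this has rank 6, with invariant factors (1,1,1,1,1,1).

From H_k ≅ ker(∂_k) / im(∂_{k+1}) we obtain:

  H_0: rank C_0 − rank ∂_1 = 6 − 5 = 1, and the invariant factors of ∂_1 are all 1, so H_0 ≅ Z.
  H_1: rank ker ∂_1 − rank ∂_2 = (12 − 5) − 6 = 1, and the invariant factors of ∂_2 are all 1, so H_1 ≅ Z.
  H_2: rank ker ∂_2 − rank ∂_3 = (6 − 6) − 0 = 0, and there is no ∂_3, so H_2 ≅ 0.

As a check, the Euler characteristic is 6 − 12 + 6 = 0, which agrees with 1 − 1 + 0 = 0.

Hence the Betti numbers are b_0 = 1, b_1 = 1, b_2 = 0.

b_0 = 1, b_1 = 1, b_2 = 0.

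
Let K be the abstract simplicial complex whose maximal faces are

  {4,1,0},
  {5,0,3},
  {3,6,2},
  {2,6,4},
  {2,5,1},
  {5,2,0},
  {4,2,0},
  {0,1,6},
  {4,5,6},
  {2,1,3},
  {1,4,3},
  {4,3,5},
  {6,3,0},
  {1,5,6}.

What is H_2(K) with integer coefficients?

Order the vertices as 0 < 1 < 2 < 3 < 4 < 5 < 6. Listing each simplex with vertices in this order, K has dimension 2 with simplices:

  0-simplices (7): [0], [1], [2], [3], [4], [5], [6]
  1-simplices (21): [0,1], [0,2], [0,3], [0,4], [0,5], [0,6], [1,2], [1,3], [1,4], [1,5], [1,6], [2,3], [2,4], [2,5], [2,6], [3,4], [3,5], [3,6], [4,5], [4,6], [5,6]
  2-simplices (14): [0,1,4], [0,1,6], [0,2,4], [0,2,5], [0,3,5], [0,3,6], [1,2,3], [1,2,5], [1,3,4], [1,5,6], [2,3,6], [2,4,6], [3,4,5], [4,5,6]

giving chain groups C_0 ≅ Z^7, C_1 ≅ Z^21, C_2 ≅ Z^14.

∂_1: C_1 → C_0 is given by ∂[p,q] = [q] − [p]. For instance
  ∂[3,6] = [6] − [3].
This gives a 7×21 integer matrix of rank 6; reducing to Smith normal form yields diagonal entries (1,1,1,1,1,1).

The boundary map ∂_2: C_2 → C_1 maps a triangle to the signed sum of its edges. For instance
  ∂[0,3,5] = [3,5] − [0,5] + [0,3],
  ∂[0,3,6] = [3,6] − [0,6] + [0,3].
This gives a 21×14 integer matrix of rank 13; reducing to Smith normal form yields diagonal entries (1,1,1,1,1,1,1,1,1,1,1,1,1).

From H_k ≅ ker(∂_k) / im(∂_{k+1}) we obtain:

  H_2: rank ker ∂_2 − rank ∂_3 = (14 − 13) − 0 = 1, and there is no ∂_3, so H_2 = Z.

H_2 = Z.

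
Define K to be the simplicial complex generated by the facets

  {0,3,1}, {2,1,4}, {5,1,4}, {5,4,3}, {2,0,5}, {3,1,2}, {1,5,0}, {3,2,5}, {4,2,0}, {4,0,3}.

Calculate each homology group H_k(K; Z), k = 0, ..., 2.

H_0 = Z,  H_1 = Z/2Z,  H_2 = 0.

Order the vertices as 0 < 1 < 2 < 3 < 4 < 5. Listing each simplex with vertices in this order, K has dimension 2 with simplices:

  0-simplices (6): [0], [1], [2], [3], [4], [5]
  1-simplices (15): [0,1], [0,2], [0,3], [0,4], [0,5], [1,2], [1,3], [1,4], [1,5], [2,3], [2,4], [2,5], [3,4], [3,5], [4,5]
  2-simplices (10): [0,1,3], [0,1,5], [0,2,4], [0,2,5], [0,3,4], [1,2,3], [1,2,4], [1,4,5], [2,3,5], [3,4,5]

Hence C_0 ≅ Z^6, C_1 ≅ Z^15, C_2 ≅ Z^10.

Boundary ∂_1: C_1 → C_0 is given by ∂[p,q] = [q] − [p].
This gives a 6×15 integer matrix of rank 5; reducing to Smith normal form yields diagonal entries (1,1,1,1,1).

Boundary ∂_2: C_2 → C_1 sends each 2-simplex [p,q,r] to [q,r] − [p,r] + [p,q]. For instance
  ∂[0,1,3] = [1,3] − [0,3] + [0,1],
  ∂[1,4,5] = [4,5] − [1,5] + [1,4].
As a 15×10 matrix over Z this has rank 10, with invariant factors (1,1,1,1,1,1,1,1,1,2).

From H_k ≅ ker(∂_k) / im(∂_{k+1}) we obtain:

  H_0: rank C_0 − rank ∂_1 = 6 − 5 = 1, and the invariant factors of ∂_1 are all 1, so H_0 ≅ Z.
  H_1: rank ker ∂_1 − rank ∂_2 = (15 − 5) − 10 = 0, and ∂_2 has invariant factor 2 > 1, so H_1 ≅ Z/2Z.
  H_2: rank ker ∂_2 − rank ∂_3 = (10 − 10) − 0 = 0, and there is no ∂_3, so H_2 ≅ 0.

As a check, the Euler characteristic is 6 − 15 + 10 = 1, which agrees with 1 − 0 + 0 = 1.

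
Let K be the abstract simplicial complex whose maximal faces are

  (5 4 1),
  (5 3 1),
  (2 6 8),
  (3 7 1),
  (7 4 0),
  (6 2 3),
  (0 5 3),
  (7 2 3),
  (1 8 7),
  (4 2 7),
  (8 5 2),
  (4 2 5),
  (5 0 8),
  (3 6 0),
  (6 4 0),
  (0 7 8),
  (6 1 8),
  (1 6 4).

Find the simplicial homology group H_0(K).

Take the total order 0 < 1 < 2 < 3 < 4 < 5 < 6 < 7 < 8 on the vertex set. Then K (dimension 2) consists of the simplices:

  0-simplices (9): [0], [1], [2], [3], [4], [5], [6], [7], [8]
  1-simplices (27): (27 of them)
  2-simplices (18): [0,3,5], [0,3,6], [0,4,6], [0,4,7], [0,5,8], [0,7,8], [1,3,5], [1,3,7], [1,4,5], [1,4,6], [1,6,8], [1,7,8], [2,3,6], [2,3,7], [2,4,5], [2,4,7], [2,5,8], [2,6,8]

giving chain groups C_0 ≅ Z^9, C_1 ≅ Z^27, C_2 ≅ Z^18.

Boundary ∂_1: C_1 → C_0 maps an edge to its endpoints' difference, ∂[p,q] = q − p. For instance
  ∂[7,8] = [8] − [7].
The 9×27 boundary matrix has rank 8 and Smith normal form diag(1,1,1,1,1,1,1,1).

∂_2: C_2 → C_1 maps a triangle to the signed sum of its edges. For instance
  ∂[1,3,5] = [3,5] − [1,5] + [1,3],
  ∂[0,4,7] = [4,7] − [0,7] + [0,4].
The resulting 27×18 matrix has rank 17, and its Smith normal form has invariant factors (1,1,1,1,1,1,1,1,1,1,1,1,1,1,1,1,1).

From H_k ≅ ker(∂_k) / im(∂_{k+1}) we obtain:

  H_0: rank C_0 − rank ∂_1 = 9 − 8 = 1, and the invariant factors of ∂_1 are all 1, so H_0 ≅ Z.

H_0 ≅ Z.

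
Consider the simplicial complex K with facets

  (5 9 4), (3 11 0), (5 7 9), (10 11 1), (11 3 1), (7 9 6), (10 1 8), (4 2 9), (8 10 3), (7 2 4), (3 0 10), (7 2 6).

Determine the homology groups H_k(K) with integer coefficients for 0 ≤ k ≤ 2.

Order the vertices as 0 < 1 < 2 < 3 < 4 < 5 < 6 < 7 < 8 < 9 < 10 < 11. Listing each simplex with vertices in this order, K has dimension 2 with simplices:

  0-simplices (12): [0], [1], [2], [3], [4], [5], [6], [7], [8], [9], [10], [11]
  1-simplices (24): (24 of them)
  2-simplices (12): [0,3,10], [0,3,11], [1,3,11], [1,8,10], [1,10,11], [2,4,7], [2,4,9], [2,6,7], [3,8,10], [4,5,9], [5,7,9], [6,7,9]

so the chain groups are C_0 ≅ Z^12, C_1 ≅ Z^24, C_2 ≅ Z^12.

∂_1: C_1 → C_0 maps an edge to its endpoints' difference, ∂[p,q] = q − p. For instance
  ∂[0,11] = [11] − [0].
As a 12×24 matrix over Z this has rank 10, with invariant factors (1,1,1,1,1,1,1,1,1,1).

Boundary ∂_2: C_2 → C_1 maps a triangle to the signed sum of its edges. For instance
  ∂[2,4,7] = [4,7] − [2,7] + [2,4],
  ∂[3,8,10] = [8,10] − [3,10] + [3,8].
This gives a 24×12 integer matrix of rank 12; reducing to Smith normal form yields diagonal entries (1,1,1,1,1,1,1,1,1,1,1,1).

Reading off H_k = ker ∂_k / im ∂_{k+1}:

  H_0: rank C_0 − rank ∂_1 = 12 − 10 = 2, and the invariant factors of ∂_1 are all 1, so H_0 ≅ Z^2.
  H_1: rank ker ∂_1 − rank ∂_2 = (24 − 10) − 12 = 2, and the invariant factors of ∂_2 are all 1, so H_1 ≅ Z^2.
  H_2: rank ker ∂_2 − rank ∂_3 = (12 − 12) − 0 = 0, and there is no ∂_3, so H_2 ≅ 0.

H_0 ≅ Z^2,  H_1 ≅ Z^2,  H_2 = 0.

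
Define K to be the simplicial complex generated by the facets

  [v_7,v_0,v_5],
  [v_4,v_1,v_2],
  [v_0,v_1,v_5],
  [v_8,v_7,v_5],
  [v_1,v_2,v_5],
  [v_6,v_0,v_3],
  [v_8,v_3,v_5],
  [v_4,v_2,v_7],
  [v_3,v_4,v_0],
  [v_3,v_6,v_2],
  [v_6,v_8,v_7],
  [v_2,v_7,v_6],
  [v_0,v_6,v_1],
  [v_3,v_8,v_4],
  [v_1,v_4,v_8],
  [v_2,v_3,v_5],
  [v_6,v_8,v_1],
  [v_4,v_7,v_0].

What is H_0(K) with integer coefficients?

We work with the vertex ordering v_0 < v_1 < v_2 < v_3 < v_4 < v_5 < v_6 < v_7 < v_8. The simplices of K, each written with vertices in increasing order, are:

  0-simplices (9): [v_0], [v_1], [v_2], [v_3], [v_4], [v_5], [v_6], [v_7], [v_8]
  1-simplices (27): (27 of them)
  2-simplices (18): (18 of them)

Hence C_0 ≅ Z^9, C_1 ≅ Z^27, C_2 ≅ Z^18.

The boundary map ∂_1: C_1 → C_0 is given by ∂[p,q] = [q] − [p]. For instance
  ∂[v_3,v_8] = [v_8] − [v_3].
The 9×27 boundary matrix has rank 8 and Smith normal form diag(1,1,1,1,1,1,1,1).

Boundary ∂_2: C_2 → C_1 acts by ∂[p,q,r] = [q,r] − [p,r] + [p,q]. For instance
  ∂[v_2,v_4,v_7] = [v_4,v_7] − [v_2,v_7] + [v_2,v_4],
  ∂[v_2,v_3,v_6] = [v_3,v_6] − [v_2,v_6] + [v_2,v_3].
The 27×18 boundary matrix has rank 17 and Smith normal form diag(1,1,1,1,1,1,1,1,1,1,1,1,1,1,1,1,1).

Now H_k = ker ∂_k / im ∂_{k+1}, so:

  H_0: rank C_0 − rank ∂_1 = 9 − 8 = 1, and the invariant factors of ∂_1 are all 1, so H_0 = Z.

(K is a triangulation of the torus T^2.)

H_0 ≅ Z.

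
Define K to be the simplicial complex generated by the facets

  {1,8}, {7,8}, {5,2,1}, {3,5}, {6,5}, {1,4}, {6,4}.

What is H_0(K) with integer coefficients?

H_0 = Z.

Fix the vertex order 1 < 2 < 3 < 4 < 5 < 6 < 7 < 8 and write every simplex with vertices in increasing order. Then dim K = 2 and the simplices of K are:

  0-simplices (8): [1], [2], [3], [4], [5], [6], [7], [8]
  1-simplices (9): [1,2], [1,4], [1,5], [1,8], [2,5], [3,5], [4,6], [5,6], [7,8]
  2-simplices (1): [1,2,5]

Hence C_0 ≅ Z^8, C_1 ≅ Z^9, C_2 ≅ Z^1.

∂_1: C_1 → C_0 maps an edge to its endpoints' difference, ∂[p,q] = q − p.
The resulting 8×9 matrix has rank 7, and its Smith normal form has invariant factors (1,1,1,1,1,1,1).

∂_2: C_2 → C_1 sends each 2-simplex [p,q,r] to [q,r] − [p,r] + [p,q]. For instance
  ∂[1,2,5] = [2,5] − [1,5] + [1,2].
As a 9×1 matrix over Z this has rank 1, with invariant factors (1).

From H_k ≅ ker(∂_k) / im(∂_{k+1}) we obtain:

  H_0: rank C_0 − rank ∂_1 = 8 − 7 = 1, and the invariant factors of ∂_1 are all 1, so H_0 ≅ Z.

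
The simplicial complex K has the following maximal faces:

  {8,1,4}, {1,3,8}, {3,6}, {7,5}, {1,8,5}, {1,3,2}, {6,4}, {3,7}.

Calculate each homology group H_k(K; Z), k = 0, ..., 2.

H_0 = Z,  H_1 = Z^2,  H_2 = 0.

K has 8 vertices, 13 edges, 4 triangles.
rank ∂_0 = 0, rank ∂_1 = 7 ⇒ b_0 = 8 − 0 − 7 = 1; all invariant factors of ∂_1 are 1 so no torsion. So H_0 = Z.
rank ∂_1 = 7, rank ∂_2 = 4 ⇒ b_1 = 13 − 7 − 4 = 2; all invariant factors of ∂_2 are 1 so no torsion. So H_1 = Z^2.
rank ∂_2 = 4, rank ∂_3 = 0 ⇒ b_2 = 4 − 4 − 0 = 0. So H_2 = 0.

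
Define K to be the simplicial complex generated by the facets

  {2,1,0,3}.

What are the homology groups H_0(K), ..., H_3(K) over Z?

H_0 = Z,  H_1 = 0,  H_2 = 0,  H_3 = 0.

Take the total order 0 < 1 < 2 < 3 on the vertex set. Then K (dimension 3) consists of the simplices:

  0-simplices (4): [0], [1], [2], [3]
  1-simplices (6): [0,1], [0,2], [0,3], [1,2], [1,3], [2,3]
  2-simplices (4): [0,1,2], [0,1,3], [0,2,3], [1,2,3]
  3-simplices (1): [0,1,2,3]

giving chain groups C_0 ≅ Z^4, C_1 ≅ Z^6, C_2 ≅ Z^4, C_3 ≅ Z^1.

∂_1: C_1 → C_0 is given by ∂[p,q] = [q] − [p].
The resulting 4×6 matrix has rank 3, and its Smith normal form has invariant factors (1,1,1).

∂_2: C_2 → C_1 sends each 2-simplex [p,q,r] to [q,r] − [p,r] + [p,q]. For instance
  ∂[0,1,2] = [1,2] − [0,2] + [0,1],
  ∂[1,2,3] = [2,3] − [1,3] + [1,2].
The resulting 6×4 matrix has rank 3, and its Smith normal form has invariant factors (1,1,1).

Boundary ∂_3: C_3 → C_2 sends each 3-simplex σ to the alternating sum Σ_i (−1)^i (σ with its i-th vertex removed). For instance
  ∂[0,1,2,3] = [1,2,3] − [0,2,3] + [0,1,3] − [0,1,2].
The resulting 4×1 matrix has rank 1, and its Smith normal form has invariant factors (1).

Computing H_k = (kernel of ∂_k) / (image of ∂_{k+1}):

  H_0: rank C_0 − rank ∂_1 = 4 − 3 = 1, and the invariant factors of ∂_1 are all 1, so H_0 ≅ Z.
  H_1: rank ker ∂_1 − rank ∂_2 = (6 − 3) − 3 = 0, and the invariant factors of ∂_2 are all 1, so H_1 ≅ 0.
  H_2: rank ker ∂_2 − rank ∂_3 = (4 − 3) − 1 = 0, and the invariant factors of ∂_3 are all 1, so H_2 ≅ 0.
  H_3: rank ker ∂_3 − rank ∂_4 = (1 − 1) − 0 = 0, and there is no ∂_4, so H_3 ≅ 0.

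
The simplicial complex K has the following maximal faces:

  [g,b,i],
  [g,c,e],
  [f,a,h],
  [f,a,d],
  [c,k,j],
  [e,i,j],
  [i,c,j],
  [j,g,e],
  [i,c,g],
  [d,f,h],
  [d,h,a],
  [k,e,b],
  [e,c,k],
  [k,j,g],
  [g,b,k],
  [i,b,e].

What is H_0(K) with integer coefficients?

H_0 ≅ Z^2.

Take the total order a < b < c < d < e < f < g < h < i < j < k on the vertex set. Then K (dimension 2) consists of the simplices:

  0-simplices (11): a, b, c, d, e, f, g, h, i, j, k
  1-simplices (24): ad, af, ah, be, bg, bi, bk, ce, cg, ci, cj, ck, df, dh, eg, ei, ej, ek, fh, gi, gj, gk, ij, jk
  2-simplices (16): adf, adh, afh, bei, bek, bgi, bgk, ceg, cek, cgi, cij, cjk, dfh, egj, eij, gjk

Hence C_0 ≅ Z^11, C_1 ≅ Z^24, C_2 ≅ Z^16.

The boundary map ∂_1: C_1 → C_0 is given by ∂[p,q] = [q] − [p]. For instance
  ∂gk = k − g.
The resulting 11×24 matrix has rank 9, and its Smith normal form has invariant factors (1,1,1,1,1,1,1,1,1).

Boundary ∂_2: C_2 → C_1 acts by ∂[p,q,r] = [q,r] − [p,r] + [p,q]. For instance
  ∂dfh = fh − dh + df,
  ∂bgk = gk − bk + bg.
This gives a 24×16 integer matrix of rank 15; reducing to Smith normal form yields diagonal entries (1,1,1,1,1,1,1,1,1,1,1,1,1,1,2).

Reading off H_k = ker ∂_k / im ∂_{k+1}:

  H_0: rank C_0 − rank ∂_1 = 11 − 9 = 2, and the invariant factors of ∂_1 are all 1, so H_0 ≅ Z^2.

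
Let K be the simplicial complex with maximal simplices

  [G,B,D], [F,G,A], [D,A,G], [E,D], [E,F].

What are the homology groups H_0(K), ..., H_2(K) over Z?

H_0 ≅ Z,  H_1 ≅ Z,  H_2 = 0.

Fix the vertex order A < B < D < E < F < G and write every simplex with vertices in increasing order. Then dim K = 2 and the simplices of K are:

  0-simplices (6): A, B, D, E, F, G
  1-simplices (9): AD, AF, AG, BD, BG, DE, DG, EF, FG
  2-simplices (3): ADG, AFG, BDG

giving chain groups C_0 ≅ Z^6, C_1 ≅ Z^9, C_2 ≅ Z^3.

∂_1: C_1 → C_0 is given by ∂[p,q] = [q] − [p].
The 6×9 boundary matrix has rank 5 and Smith normal form diag(1,1,1,1,1).

∂_2: C_2 → C_1 maps a triangle to the signed sum of its edges. For instance
  ∂AFG = FG − AG + AF,
  ∂BDG = DG − BG + BD.
The 9×3 boundary matrix has rank 3 and Smith normal form diag(1,1,1).

From H_k ≅ ker(∂_k) / im(∂_{k+1}) we obtain:

  H_0: rank C_0 − rank ∂_1 = 6 − 5 = 1, and the invariant factors of ∂_1 are all 1, so H_0 = Z.
  H_1: rank ker ∂_1 − rank ∂_2 = (9 − 5) − 3 = 1, and the invariant factors of ∂_2 are all 1, so H_1 = Z.
  H_2: rank ker ∂_2 − rank ∂_3 = (3 − 3) − 0 = 0, and there is no ∂_3, so H_2 = 0.

As a check, the Euler characteristic is 6 − 9 + 3 = 0, which agrees with 1 − 1 + 0 = 0.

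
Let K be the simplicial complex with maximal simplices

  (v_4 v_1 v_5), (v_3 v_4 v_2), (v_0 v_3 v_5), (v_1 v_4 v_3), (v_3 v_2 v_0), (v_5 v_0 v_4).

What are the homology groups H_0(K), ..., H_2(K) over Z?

Take the total order v_0 < v_1 < v_2 < v_3 < v_4 < v_5 on the vertex set. Then K (dimension 2) consists of the simplices:

  0-simplices (6): [v_0], [v_1], [v_2], [v_3], [v_4], [v_5]
  1-simplices (12): [v_0,v_2], [v_0,v_3], [v_0,v_4], [v_0,v_5], [v_1,v_3], [v_1,v_4], [v_1,v_5], [v_2,v_3], [v_2,v_4], [v_3,v_4], [v_3,v_5], [v_4,v_5]
  2-simplices (6): [v_0,v_2,v_3], [v_0,v_3,v_5], [v_0,v_4,v_5], [v_1,v_3,v_4], [v_1,v_4,v_5], [v_2,v_3,v_4]

so the chain groups are C_0 ≅ Z^6, C_1 ≅ Z^12, C_2 ≅ Z^6.

Boundary ∂_1: C_1 → C_0 sends each edge [p,q] (with p < q) to q − p. For instance
  ∂[v_3,v_4] = [v_4] − [v_3].
As a 6×12 matrix over Z this has rank 5, with invariant factors (1,1,1,1,1).

Boundary ∂_2: C_2 → C_1 acts by ∂[p,q,r] = [q,r] − [p,r] + [p,q]. For instance
  ∂[v_0,v_4,v_5] = [v_4,v_5] − [v_0,v_5] + [v_0,v_4],
  ∂[v_0,v_3,v_5] = [v_3,v_5] − [v_0,v_5] + [v_0,v_3].
This gives a 12×6 integer matrix of rank 6; reducing to Smith normal form yields diagonal entries (1,1,1,1,1,1).

Now H_k = ker ∂_k / im ∂_{k+1}, so:

  H_0: rank C_0 − rank ∂_1 = 6 − 5 = 1, and the invariant factors of ∂_1 are all 1, so H_0 ≅ Z.
  H_1: rank ker ∂_1 − rank ∂_2 = (12 − 5) − 6 = 1, and the invariant factors of ∂_2 are all 1, so H_1 ≅ Z.
  H_2: rank ker ∂_2 − rank ∂_3 = (6 − 6) − 0 = 0, and there is no ∂_3, so H_2 ≅ 0.

(K is a triangulation of the cylinder S^1 x I.)

H_0 ≅ Z,  H_1 ≅ Z,  H_2 = 0.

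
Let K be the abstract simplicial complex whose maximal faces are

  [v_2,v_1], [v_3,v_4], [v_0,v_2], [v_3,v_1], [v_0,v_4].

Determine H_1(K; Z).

We work with the vertex ordering v_0 < v_1 < v_2 < v_3 < v_4. The simplices of K, each written with vertices in increasing order, are:

  0-simplices (5): [v_0], [v_1], [v_2], [v_3], [v_4]
  1-simplices (5): [v_0,v_2], [v_0,v_4], [v_1,v_2], [v_1,v_3], [v_3,v_4]

giving chain groups C_0 ≅ Z^5, C_1 ≅ Z^5.

∂_1: C_1 → C_0 maps an edge to its endpoints' difference, ∂[p,q] = q − p.
The 5×5 boundary matrix has rank 4 and Smith normal form diag(1,1,1,1).

Computing H_k = (kernel of ∂_k) / (image of ∂_{k+1}):

  H_1: rank ker ∂_1 − rank ∂_2 = (5 − 4) − 0 = 1, and there is no ∂_2, so H_1 = Z.

(K is a triangulation of the circle S^1.)

H_1 ≅ Z.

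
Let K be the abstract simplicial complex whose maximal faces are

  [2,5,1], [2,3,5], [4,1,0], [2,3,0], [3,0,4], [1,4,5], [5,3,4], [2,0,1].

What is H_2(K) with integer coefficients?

H_2 ≅ Z.

K has 6 vertices, 12 edges, 8 triangles.
rank ∂_2 = 7, rank ∂_3 = 0 ⇒ b_2 = 8 − 7 − 0 = 1. So H_2 ≅ Z.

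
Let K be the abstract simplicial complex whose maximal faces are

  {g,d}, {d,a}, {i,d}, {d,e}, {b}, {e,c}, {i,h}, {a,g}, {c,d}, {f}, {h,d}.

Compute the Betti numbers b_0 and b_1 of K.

Fix the vertex order a < b < c < d < e < f < g < h < i and write every simplex with vertices in increasing order. Then dim K = 1 and the simplices of K are:

  0-simplices (9): a, b, c, d, e, f, g, h, i
  1-simplices (9): ad, ag, cd, ce, de, dg, dh, di, hi

so the chain groups are C_0 ≅ Z^9, C_1 ≅ Z^9.

The boundary map ∂_1: C_1 → C_0 maps an edge to its endpoints' difference, ∂[p,q] = q − p. For instance
  ∂ad = d − a.
The resulting 9×9 matrix has rank 6, and its Smith normal form has invariant factors (1,1,1,1,1,1).

Reading off H_k = ker ∂_k / im ∂_{k+1}:

  H_0: rank C_0 − rank ∂_1 = 9 − 6 = 3, and the invariant factors of ∂_1 are all 1, so H_0 = Z^3.
  H_1: rank ker ∂_1 − rank ∂_2 = (9 − 6) − 0 = 3, and there is no ∂_2, so H_1 = Z^3.

Hence the Betti numbers are b_0 = 3, b_1 = 3.

b_0 = 3, b_1 = 3.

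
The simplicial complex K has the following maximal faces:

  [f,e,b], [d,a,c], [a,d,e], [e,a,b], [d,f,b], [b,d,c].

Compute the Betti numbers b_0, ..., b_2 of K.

b_0 = 1, b_1 = 1, b_2 = 0.

Order the vertices as a < b < c < d < e < f. Listing each simplex with vertices in this order, K has dimension 2 with simplices:

  0-simplices (6): a, b, c, d, e, f
  1-simplices (12): ab, ac, ad, ae, bc, bd, be, bf, cd, de, df, ef
  2-simplices (6): abe, acd, ade, bcd, bdf, bef

Hence C_0 ≅ Z^6, C_1 ≅ Z^12, C_2 ≅ Z^6.

Boundary ∂_1: C_1 → C_0 is given by ∂[p,q] = [q] − [p]. For instance
  ∂ab = b − a.
As a 6×12 matrix over Z this has rank 5, with invariant factors (1,1,1,1,1).

The boundary map ∂_2: C_2 → C_1 acts by ∂[p,q,r] = [q,r] − [p,r] + [p,q]. For instance
  ∂abe = be − ae + ab,
  ∂bdf = df − bf + bd.
The resulting 12×6 matrix has rank 6, and its Smith normal form has invariant factors (1,1,1,1,1,1).

From H_k ≅ ker(∂_k) / im(∂_{k+1}) we obtain:

  H_0: rank C_0 − rank ∂_1 = 6 − 5 = 1, and the invariant factors of ∂_1 are all 1, so H_0 = Z.
  H_1: rank ker ∂_1 − rank ∂_2 = (12 − 5) − 6 = 1, and the invariant factors of ∂_2 are all 1, so H_1 = Z.
  H_2: rank ker ∂_2 − rank ∂_3 = (6 − 6) − 0 = 0, and there is no ∂_3, so H_2 = 0.

As a check, the Euler characteristic is 6 − 12 + 6 = 0, which agrees with 1 − 1 + 0 = 0.

Hence the Betti numbers are b_0 = 1, b_1 = 1, b_2 = 0.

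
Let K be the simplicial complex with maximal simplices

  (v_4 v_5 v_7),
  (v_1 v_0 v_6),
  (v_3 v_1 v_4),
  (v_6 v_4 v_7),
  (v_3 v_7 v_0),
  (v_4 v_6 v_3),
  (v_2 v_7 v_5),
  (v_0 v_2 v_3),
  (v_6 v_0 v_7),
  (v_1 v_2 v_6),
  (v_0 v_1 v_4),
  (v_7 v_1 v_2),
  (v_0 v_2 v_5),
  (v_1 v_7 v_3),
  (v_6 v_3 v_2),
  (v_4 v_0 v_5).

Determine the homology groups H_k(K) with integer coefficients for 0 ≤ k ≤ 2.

Take the total order v_0 < v_1 < v_2 < v_3 < v_4 < v_5 < v_6 < v_7 on the vertex set. Then K (dimension 2) consists of the simplices:

  0-simplices (8): [v_0], [v_1], [v_2], [v_3], [v_4], [v_5], [v_6], [v_7]
  1-simplices (24): (24 of them)
  2-simplices (16): (16 of them)

so the chain groups are C_0 ≅ Z^8, C_1 ≅ Z^24, C_2 ≅ Z^16.

∂_1: C_1 → C_0 sends each edge [p,q] (with p < q) to q − p.
This gives a 8×24 integer matrix of rank 7; reducing to Smith normal form yields diagonal entries (1,1,1,1,1,1,1).

The boundary map ∂_2: C_2 → C_1 acts by ∂[p,q,r] = [q,r] − [p,r] + [p,q]. For instance
  ∂[v_0,v_2,v_3] = [v_2,v_3] − [v_0,v_3] + [v_0,v_2],
  ∂[v_0,v_1,v_6] = [v_1,v_6] − [v_0,v_6] + [v_0,v_1].
As a 24×16 matrix over Z this has rank 15, with invariant factors (1,1,1,1,1,1,1,1,1,1,1,1,1,1,1).

Reading off H_k = ker ∂_k / im ∂_{k+1}:

  H_0: rank C_0 − rank ∂_1 = 8 − 7 = 1, and the invariant factors of ∂_1 are all 1, so H_0 = Z.
  H_1: rank ker ∂_1 − rank ∂_2 = (24 − 7) − 15 = 2, and the invariant factors of ∂_2 are all 1, so H_1 = Z^2.
  H_2: rank ker ∂_2 − rank ∂_3 = (16 − 15) − 0 = 1, and there is no ∂_3, so H_2 = Z.

As a check, the Euler characteristic is 8 − 24 + 16 = 0, which agrees with 1 − 2 + 1 = 0.

H_0 = Z,  H_1 = Z^2,  H_2 = Z.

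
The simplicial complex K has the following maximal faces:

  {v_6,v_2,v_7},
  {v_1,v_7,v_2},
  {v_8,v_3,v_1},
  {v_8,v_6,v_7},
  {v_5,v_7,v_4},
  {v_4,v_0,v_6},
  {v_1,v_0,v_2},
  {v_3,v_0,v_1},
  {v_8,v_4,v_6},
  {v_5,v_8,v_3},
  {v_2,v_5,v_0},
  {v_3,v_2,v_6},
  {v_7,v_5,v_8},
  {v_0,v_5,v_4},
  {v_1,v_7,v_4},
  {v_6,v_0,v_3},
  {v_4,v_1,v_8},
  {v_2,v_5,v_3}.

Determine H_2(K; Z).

H_2 = 0.

Order the vertices as v_0 < v_1 < v_2 < v_3 < v_4 < v_5 < v_6 < v_7 < v_8. Listing each simplex with vertices in this order, K has dimension 2 with simplices:

  0-simplices (9): [v_0], [v_1], [v_2], [v_3], [v_4], [v_5], [v_6], [v_7], [v_8]
  1-simplices (27): (27 of them)
  2-simplices (18): (18 of them)

Hence C_0 ≅ Z^9, C_1 ≅ Z^27, C_2 ≅ Z^18.

The boundary map ∂_1: C_1 → C_0 sends each edge [p,q] (with p < q) to q − p. For instance
  ∂[v_1,v_8] = [v_8] − [v_1].
The 9×27 boundary matrix has rank 8 and Smith normal form diag(1,1,1,1,1,1,1,1).

The boundary map ∂_2: C_2 → C_1 maps a triangle to the signed sum of its edges. For instance
  ∂[v_0,v_1,v_3] = [v_1,v_3] − [v_0,v_3] + [v_0,v_1],
  ∂[v_1,v_2,v_7] = [v_2,v_7] − [v_1,v_7] + [v_1,v_2].
The 27×18 boundary matrix has rank 18 and Smith normal form diag(1,1,1,1,1,1,1,1,1,1,1,1,1,1,1,1,1,2).

From H_k ≅ ker(∂_k) / im(∂_{k+1}) we obtain:

  H_2: rank ker ∂_2 − rank ∂_3 = (18 − 18) − 0 = 0, and there is no ∂_3, so H_2 = 0.

(K is a triangulation of the Klein bottle.)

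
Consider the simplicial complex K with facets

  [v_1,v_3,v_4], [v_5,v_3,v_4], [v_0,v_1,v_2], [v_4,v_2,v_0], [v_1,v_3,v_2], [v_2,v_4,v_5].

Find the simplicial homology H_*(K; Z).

We work with the vertex ordering v_0 < v_1 < v_2 < v_3 < v_4 < v_5. The simplices of K, each written with vertices in increasing order, are:

  0-simplices (6): [v_0], [v_1], [v_2], [v_3], [v_4], [v_5]
  1-simplices (12): [v_0,v_1], [v_0,v_2], [v_0,v_4], [v_1,v_2], [v_1,v_3], [v_1,v_4], [v_2,v_3], [v_2,v_4], [v_2,v_5], [v_3,v_4], [v_3,v_5], [v_4,v_5]
  2-simplices (6): [v_0,v_1,v_2], [v_0,v_2,v_4], [v_1,v_2,v_3], [v_1,v_3,v_4], [v_2,v_4,v_5], [v_3,v_4,v_5]

so the chain groups are C_0 ≅ Z^6, C_1 ≅ Z^12, C_2 ≅ Z^6.

Boundary ∂_1: C_1 → C_0 maps an edge to its endpoints' difference, ∂[p,q] = q − p. For instance
  ∂[v_2,v_3] = [v_3] − [v_2].
This gives a 6×12 integer matrix of rank 5; reducing to Smith normal form yields diagonal entries (1,1,1,1,1).

Boundary ∂_2: C_2 → C_1 maps a triangle to the signed sum of its edges. For instance
  ∂[v_3,v_4,v_5] = [v_4,v_5] − [v_3,v_5] + [v_3,v_4],
  ∂[v_1,v_3,v_4] = [v_3,v_4] − [v_1,v_4] + [v_1,v_3].
The 12×6 boundary matrix has rank 6 and Smith normal form diag(1,1,1,1,1,1).

From H_k ≅ ker(∂_k) / im(∂_{k+1}) we obtain:

  H_0: rank C_0 − rank ∂_1 = 6 − 5 = 1, and the invariant factors of ∂_1 are all 1, so H_0 ≅ Z.
  H_1: rank ker ∂_1 − rank ∂_2 = (12 − 5) − 6 = 1, and the invariant factors of ∂_2 are all 1, so H_1 ≅ Z.
  H_2: rank ker ∂_2 − rank ∂_3 = (6 − 6) − 0 = 0, and there is no ∂_3, so H_2 ≅ 0.

As a check, the Euler characteristic is 6 − 12 + 6 = 0, which agrees with 1 − 1 + 0 = 0.

H_0 ≅ Z,  H_1 ≅ Z,  H_2 = 0.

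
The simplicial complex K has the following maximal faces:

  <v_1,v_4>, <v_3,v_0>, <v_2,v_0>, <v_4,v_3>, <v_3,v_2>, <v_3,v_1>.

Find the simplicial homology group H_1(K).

H_1 = Z^2.

Take the total order v_0 < v_1 < v_2 < v_3 < v_4 on the vertex set. Then K (dimension 1) consists of the simplices:

  0-simplices (5): [v_0], [v_1], [v_2], [v_3], [v_4]
  1-simplices (6): [v_0,v_2], [v_0,v_3], [v_1,v_3], [v_1,v_4], [v_2,v_3], [v_3,v_4]

so the chain groups are C_0 ≅ Z^5, C_1 ≅ Z^6.

∂_1: C_1 → C_0 is given by ∂[p,q] = [q] − [p]. For instance
  ∂[v_0,v_2] = [v_2] − [v_0].
The resulting 5×6 matrix has rank 4, and its Smith normal form has invariant factors (1,1,1,1).

Reading off H_k = ker ∂_k / im ∂_{k+1}:

  H_1: rank ker ∂_1 − rank ∂_2 = (6 − 4) − 0 = 2, and there is no ∂_2, so H_1 = Z^2.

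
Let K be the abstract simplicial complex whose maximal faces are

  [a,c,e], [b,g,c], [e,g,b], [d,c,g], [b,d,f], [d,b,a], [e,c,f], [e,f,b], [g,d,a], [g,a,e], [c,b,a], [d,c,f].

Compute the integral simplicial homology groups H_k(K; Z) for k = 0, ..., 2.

H_0 = Z,  H_1 = Z/2,  H_2 = 0.

We work with the vertex ordering a < b < c < d < e < f < g. The simplices of K, each written with vertices in increasing order, are:

  0-simplices (7): a, b, c, d, e, f, g
  1-simplices (18): ab, ac, ad, ae, ag, bc, bd, be, bf, bg, cd, ce, cf, cg, df, dg, ef, eg
  2-simplices (12): abc, abd, ace, adg, aeg, bcg, bdf, bef, beg, cdf, cdg, cef

Hence C_0 ≅ Z^7, C_1 ≅ Z^18, C_2 ≅ Z^12.

The boundary map ∂_1: C_1 → C_0 is given by ∂[p,q] = [q] − [p]. For instance
  ∂df = f − d.
This gives a 7×18 integer matrix of rank 6; reducing to Smith normal form yields diagonal entries (1,1,1,1,1,1).

Boundary ∂_2: C_2 → C_1 acts by ∂[p,q,r] = [q,r] − [p,r] + [p,q]. For instance
  ∂ace = ce − ae + ac,
  ∂bef = ef − bf + be.
The 18×12 boundary matrix has rank 12 and Smith normal form diag(1,1,1,1,1,1,1,1,1,1,1,2).

Reading off H_k = ker ∂_k / im ∂_{k+1}:

  H_0: rank C_0 − rank ∂_1 = 7 − 6 = 1, and the invariant factors of ∂_1 are all 1, so H_0 = Z.
  H_1: rank ker ∂_1 − rank ∂_2 = (18 − 6) − 12 = 0, and ∂_2 has invariant factor 2 > 1, so H_1 = Z/2.
  H_2: rank ker ∂_2 − rank ∂_3 = (12 − 12) − 0 = 0, and there is no ∂_3, so H_2 = 0.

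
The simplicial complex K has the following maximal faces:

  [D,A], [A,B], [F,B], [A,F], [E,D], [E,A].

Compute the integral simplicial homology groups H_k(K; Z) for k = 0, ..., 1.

H_0 ≅ Z,  H_1 ≅ Z^2.

Take the total order A < B < D < E < F on the vertex set. Then K (dimension 1) consists of the simplices:

  0-simplices (5): A, B, D, E, F
  1-simplices (6): AB, AD, AE, AF, BF, DE

Hence C_0 ≅ Z^5, C_1 ≅ Z^6.

∂_1: C_1 → C_0 is given by ∂[p,q] = [q] − [p]. For instance
  ∂DE = E − D.
As a 5×6 matrix over Z this has rank 4, with invariant factors (1,1,1,1).

Computing H_k = (kernel of ∂_k) / (image of ∂_{k+1}):

  H_0: rank C_0 − rank ∂_1 = 5 − 4 = 1, and the invariant factors of ∂_1 are all 1, so H_0 ≅ Z.
  H_1: rank ker ∂_1 − rank ∂_2 = (6 − 4) − 0 = 2, and there is no ∂_2, so H_1 ≅ Z^2.

(K is a triangulation of a wedge of 2 circles.)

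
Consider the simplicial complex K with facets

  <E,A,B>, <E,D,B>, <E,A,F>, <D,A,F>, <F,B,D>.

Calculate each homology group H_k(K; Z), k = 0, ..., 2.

H_0 ≅ Z,  H_1 ≅ Z,  H_2 = 0.

Take the total order A < B < D < E < F on the vertex set. Then K (dimension 2) consists of the simplices:

  0-simplices (5): A, B, D, E, F
  1-simplices (10): AB, AD, AE, AF, BD, BE, BF, DE, DF, EF
  2-simplices (5): ABE, ADF, AEF, BDE, BDF

so the chain groups are C_0 ≅ Z^5, C_1 ≅ Z^10, C_2 ≅ Z^5.

Boundary ∂_1: C_1 → C_0 maps an edge to its endpoints' difference, ∂[p,q] = q − p.
This gives a 5×10 integer matrix of rank 4; reducing to Smith normal form yields diagonal entries (1,1,1,1).

∂_2: C_2 → C_1 acts by ∂[p,q,r] = [q,r] − [p,r] + [p,q]. For instance
  ∂BDE = DE − BE + BD,
  ∂BDF = DF − BF + BD.
The resulting 10×5 matrix has rank 5, and its Smith normal form has invariant factors (1,1,1,1,1).

Reading off H_k = ker ∂_k / im ∂_{k+1}:

  H_0: rank C_0 − rank ∂_1 = 5 − 4 = 1, and the invariant factors of ∂_1 are all 1, so H_0 ≅ Z.
  H_1: rank ker ∂_1 − rank ∂_2 = (10 − 4) − 5 = 1, and the invariant factors of ∂_2 are all 1, so H_1 ≅ Z.
  H_2: rank ker ∂_2 − rank ∂_3 = (5 − 5) − 0 = 0, and there is no ∂_3, so H_2 ≅ 0.

(K is a triangulation of the Möbius band.)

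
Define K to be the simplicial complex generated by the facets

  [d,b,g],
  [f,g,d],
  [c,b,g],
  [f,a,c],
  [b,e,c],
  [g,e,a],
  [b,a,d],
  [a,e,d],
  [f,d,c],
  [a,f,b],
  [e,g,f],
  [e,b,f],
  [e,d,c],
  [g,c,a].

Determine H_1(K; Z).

H_1 = Z^2.

Order the vertices as a < b < c < d < e < f < g. Listing each simplex with vertices in this order, K has dimension 2 with simplices:

  0-simplices (7): a, b, c, d, e, f, g
  1-simplices (21): ab, ac, ad, ae, af, ag, bc, bd, be, bf, bg, cd, ce, cf, cg, de, df, dg, ef, eg, fg
  2-simplices (14): abd, abf, acf, acg, ade, aeg, bce, bcg, bdg, bef, cde, cdf, dfg, efg

Hence C_0 ≅ Z^7, C_1 ≅ Z^21, C_2 ≅ Z^14.

Boundary ∂_1: C_1 → C_0 is given by ∂[p,q] = [q] − [p]. For instance
  ∂ce = e − c.
This gives a 7×21 integer matrix of rank 6; reducing to Smith normal form yields diagonal entries (1,1,1,1,1,1).

The boundary map ∂_2: C_2 → C_1 acts by ∂[p,q,r] = [q,r] − [p,r] + [p,q]. For instance
  ∂acf = cf − af + ac,
  ∂efg = fg − eg + ef.
As a 21×14 matrix over Z this has rank 13, with invariant factors (1,1,1,1,1,1,1,1,1,1,1,1,1).

Computing H_k = (kernel of ∂_k) / (image of ∂_{k+1}):

  H_1: rank ker ∂_1 − rank ∂_2 = (21 − 6) − 13 = 2, and the invariant factors of ∂_2 are all 1, so H_1 ≅ Z^2.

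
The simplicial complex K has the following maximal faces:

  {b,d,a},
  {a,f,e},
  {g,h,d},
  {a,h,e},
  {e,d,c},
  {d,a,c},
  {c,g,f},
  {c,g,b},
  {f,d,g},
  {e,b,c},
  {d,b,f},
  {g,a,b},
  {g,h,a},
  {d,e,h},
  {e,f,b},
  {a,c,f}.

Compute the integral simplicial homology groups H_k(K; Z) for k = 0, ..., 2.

H_0 = Z,  H_1 = Z^2,  H_2 = Z.

Fix the vertex order a < b < c < d < e < f < g < h and write every simplex with vertices in increasing order. Then dim K = 2 and the simplices of K are:

  0-simplices (8): a, b, c, d, e, f, g, h
  1-simplices (24): ab, ac, ad, ae, af, ag, ah, bc, bd, be, bf, bg, cd, ce, cf, cg, de, df, dg, dh, ef, eh, fg, gh
  2-simplices (16): abd, abg, acd, acf, aef, aeh, agh, bce, bcg, bdf, bef, cde, cfg, deh, dfg, dgh

so the chain groups are C_0 ≅ Z^8, C_1 ≅ Z^24, C_2 ≅ Z^16.

Boundary ∂_1: C_1 → C_0 is given by ∂[p,q] = [q] − [p]. For instance
  ∂bd = d − b.
The 8×24 boundary matrix has rank 7 and Smith normal form diag(1,1,1,1,1,1,1).

The boundary map ∂_2: C_2 → C_1 maps a triangle to the signed sum of its edges. For instance
  ∂bcg = cg − bg + bc,
  ∂bce = ce − be + bc.
As a 24×16 matrix over Z this has rank 15, with invariant factors (1,1,1,1,1,1,1,1,1,1,1,1,1,1,1).

Reading off H_k = ker ∂_k / im ∂_{k+1}:

  H_0: rank C_0 − rank ∂_1 = 8 − 7 = 1, and the invariant factors of ∂_1 are all 1, so H_0 = Z.
  H_1: rank ker ∂_1 − rank ∂_2 = (24 − 7) − 15 = 2, and the invariant factors of ∂_2 are all 1, so H_1 = Z^2.
  H_2: rank ker ∂_2 − rank ∂_3 = (16 − 15) − 0 = 1, and there is no ∂_3, so H_2 = Z.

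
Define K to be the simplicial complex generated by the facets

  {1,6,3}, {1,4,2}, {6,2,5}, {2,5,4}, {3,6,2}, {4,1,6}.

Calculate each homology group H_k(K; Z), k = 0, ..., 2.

We work with the vertex ordering 1 < 2 < 3 < 4 < 5 < 6. The simplices of K, each written with vertices in increasing order, are:

  0-simplices (6): [1], [2], [3], [4], [5], [6]
  1-simplices (12): [1,2], [1,3], [1,4], [1,6], [2,3], [2,4], [2,5], [2,6], [3,6], [4,5], [4,6], [5,6]
  2-simplices (6): [1,2,4], [1,3,6], [1,4,6], [2,3,6], [2,4,5], [2,5,6]

Hence C_0 ≅ Z^6, C_1 ≅ Z^12, C_2 ≅ Z^6.

∂_1: C_1 → C_0 maps an edge to its endpoints' difference, ∂[p,q] = q − p. For instance
  ∂[2,5] = [5] − [2].
As a 6×12 matrix over Z this has rank 5, with invariant factors (1,1,1,1,1).

∂_2: C_2 → C_1 acts by ∂[p,q,r] = [q,r] − [p,r] + [p,q]. For instance
  ∂[1,3,6] = [3,6] − [1,6] + [1,3],
  ∂[1,2,4] = [2,4] − [1,4] + [1,2].
The resulting 12×6 matrix has rank 6, and its Smith normal form has invariant factors (1,1,1,1,1,1).

From H_k ≅ ker(∂_k) / im(∂_{k+1}) we obtain:

  H_0: rank C_0 − rank ∂_1 = 6 − 5 = 1, and the invariant factors of ∂_1 are all 1, so H_0 ≅ Z.
  H_1: rank ker ∂_1 − rank ∂_2 = (12 − 5) − 6 = 1, and the invariant factors of ∂_2 are all 1, so H_1 ≅ Z.
  H_2: rank ker ∂_2 − rank ∂_3 = (6 − 6) − 0 = 0, and there is no ∂_3, so H_2 ≅ 0.

As a check, the Euler characteristic is 6 − 12 + 6 = 0, which agrees with 1 − 1 + 0 = 0.

H_0 ≅ Z,  H_1 ≅ Z,  H_2 = 0.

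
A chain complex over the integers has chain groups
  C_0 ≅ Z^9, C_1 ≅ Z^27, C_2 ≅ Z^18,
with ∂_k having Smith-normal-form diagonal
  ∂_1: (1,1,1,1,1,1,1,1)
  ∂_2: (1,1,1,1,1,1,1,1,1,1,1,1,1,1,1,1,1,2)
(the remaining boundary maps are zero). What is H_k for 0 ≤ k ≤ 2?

H_0 = Z,  H_1 = Z ⊕ Z/2,  H_2 = 0.

H_0: b_0 = 9 − 0 − 8 = 1; torsion from ∂_1 factors > 1: none. So H_0 = Z.
H_1: b_1 = 27 − 8 − 18 = 1; torsion from ∂_2 factors > 1: [2]. So H_1 = Z ⊕ Z/2.
H_2: b_2 = 18 − 18 − 0 = 0; torsion from ∂_3 factors > 1: none. So H_2 = 0.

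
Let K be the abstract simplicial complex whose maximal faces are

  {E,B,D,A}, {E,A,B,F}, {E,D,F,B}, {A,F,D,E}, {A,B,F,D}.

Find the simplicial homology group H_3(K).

H_3 = Z.

Order the vertices as A < B < D < E < F. Listing each simplex with vertices in this order, K has dimension 3 with simplices:

  0-simplices (5): A, B, D, E, F
  1-simplices (10): AB, AD, AE, AF, BD, BE, BF, DE, DF, EF
  2-simplices (10): ABD, ABE, ABF, ADE, ADF, AEF, BDE, BDF, BEF, DEF
  3-simplices (5): ABDE, ABDF, ABEF, ADEF, BDEF

giving chain groups C_0 ≅ Z^5, C_1 ≅ Z^10, C_2 ≅ Z^10, C_3 ≅ Z^5.

The boundary map ∂_1: C_1 → C_0 is given by ∂[p,q] = [q] − [p]. For instance
  ∂AE = E − A.
The resulting 5×10 matrix has rank 4, and its Smith normal form has invariant factors (1,1,1,1).

The boundary map ∂_2: C_2 → C_1 maps a triangle to the signed sum of its edges. For instance
  ∂BDE = DE − BE + BD,
  ∂DEF = EF − DF + DE.
The resulting 10×10 matrix has rank 6, and its Smith normal form has invariant factors (1,1,1,1,1,1).

Boundary ∂_3: C_3 → C_2 sends each 3-simplex σ to the alternating sum Σ_i (−1)^i (σ with its i-th vertex removed). For instance
  ∂ABDE = BDE − ADE + ABE − ABD,
  ∂BDEF = DEF − BEF + BDF − BDE.
The 10×5 boundary matrix has rank 4 and Smith normal form diag(1,1,1,1).

From H_k ≅ ker(∂_k) / im(∂_{k+1}) we obtain:

  H_3: rank ker ∂_3 − rank ∂_4 = (5 − 4) − 0 = 1, and there is no ∂_4, so H_3 ≅ Z.

(K is a triangulation of the 3-sphere S^3.)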